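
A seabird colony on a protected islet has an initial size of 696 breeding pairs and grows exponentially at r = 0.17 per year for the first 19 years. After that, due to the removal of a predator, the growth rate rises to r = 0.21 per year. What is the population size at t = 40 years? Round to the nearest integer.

Phase 1: N(19) = 696·e^(0.17×19) = 696·e^3.23 = 17594.6.
Phase 2 runs for 40 − 19 = 21 years at r = 0.21.
N(40) = 17594.6·e^(0.21×21) = 17594.6·e^4.41 = 1.447502×10^6.

1447502 breeding pairs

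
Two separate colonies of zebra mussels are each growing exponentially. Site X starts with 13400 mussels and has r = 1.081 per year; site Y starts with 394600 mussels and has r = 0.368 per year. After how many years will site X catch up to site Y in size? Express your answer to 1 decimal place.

4.7 years

Set 13400·e^(1.081t) = 394600·e^(0.368t).
e^((1.081 − 0.368)t) = 394600/13400 → e^(0.713·t) = 29.448.
0.713·t = ln(29.448) = 3.3826, so t = 3.3826/0.713 = 4.7442.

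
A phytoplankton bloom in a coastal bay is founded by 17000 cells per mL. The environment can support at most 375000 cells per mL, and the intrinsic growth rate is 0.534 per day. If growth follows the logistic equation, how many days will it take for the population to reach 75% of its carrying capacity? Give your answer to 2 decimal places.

7.76 days

A = (K − N₀)/N₀ = (375000 − 17000)/17000 = 21.059.
Solve 375000/(1 + 21.059·e^(−0.534t)) = 281250: 1 + 21.059·e^(−0.534t) = 1.3333, so e^(−0.534t) = 0.0158287.
−0.534·t = ln(0.0158287) = -4.1459, so t = 4.1459/0.534 = 7.7639.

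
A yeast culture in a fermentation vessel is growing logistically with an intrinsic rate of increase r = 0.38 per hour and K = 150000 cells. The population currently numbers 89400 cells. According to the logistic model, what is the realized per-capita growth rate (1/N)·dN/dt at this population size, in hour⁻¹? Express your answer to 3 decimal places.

(1/N)·dN/dt = r(1 − N/K) = 0.38 × (1 − 89400/150000).
= 0.38 × 0.404 = 0.15352.

0.154 per hour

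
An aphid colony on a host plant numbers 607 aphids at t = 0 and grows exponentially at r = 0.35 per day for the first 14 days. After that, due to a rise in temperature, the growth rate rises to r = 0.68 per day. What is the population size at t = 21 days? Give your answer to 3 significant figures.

9520000 aphids

Phase 1: N(14) = 607·e^(0.35×14) = 607·e^4.9 = 81513.9.
Phase 2 runs for 21 − 14 = 7 days at r = 0.68.
N(21) = 81513.9·e^(0.68×7) = 81513.9·e^4.76 = 9.516415×10^6.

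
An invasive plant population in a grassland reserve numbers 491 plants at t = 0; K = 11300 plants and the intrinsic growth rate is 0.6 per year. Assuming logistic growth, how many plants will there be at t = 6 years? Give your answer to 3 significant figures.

7060 plants

A = (K − N₀)/N₀ = (11300 − 491)/491 = 22.014.
N(t) = K/(1 + A·e^(−rt)) = 11300/(1 + 22.014×e^(−0.6×6)).
e^(−3.6) = 0.027324; denominator = 1 + 22.014×0.027324 = 1.6015.
N = 11300/1.6015 = 7055.83.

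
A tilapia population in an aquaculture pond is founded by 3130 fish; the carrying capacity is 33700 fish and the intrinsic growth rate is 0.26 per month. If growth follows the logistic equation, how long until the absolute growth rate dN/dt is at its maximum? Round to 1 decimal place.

Logistic growth is fastest at N = K/2 = 16850.
A = (K − N₀)/N₀ = 9.7668. Set K/(1 + A·e^(−rt)) = K/2 → A·e^(−rt) = 1.
e^(−0.26t) = 1/9.7668 = 0.102388, so t = ln(9.7668)/0.26 = 2.279/0.26 = 8.7653.

8.8 months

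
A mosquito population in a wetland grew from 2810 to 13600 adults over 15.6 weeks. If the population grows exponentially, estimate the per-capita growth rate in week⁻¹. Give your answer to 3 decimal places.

0.101 per week

From N(t) = N₀·e^(rt): e^(r·15.6) = 13600/2810 = 4.8399.
r·15.6 = ln(4.8399) = 1.5769, so r = 1.5769/15.6 = 0.10108.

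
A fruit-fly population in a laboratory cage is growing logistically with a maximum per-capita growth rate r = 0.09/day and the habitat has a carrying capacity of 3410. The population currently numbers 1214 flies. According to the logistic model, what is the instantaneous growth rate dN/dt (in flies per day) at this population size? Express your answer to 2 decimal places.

dN/dt = rN(1 − N/K) = 0.09 × 1214 × (1 − 1214/3410).
1 − 1214/3410 = 0.64399; dN/dt = 0.09 × 1214 × 0.64399 = 70.362.

70.36 flies per day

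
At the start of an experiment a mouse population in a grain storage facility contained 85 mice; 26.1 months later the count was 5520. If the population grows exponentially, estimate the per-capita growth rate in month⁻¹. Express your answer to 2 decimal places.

0.16 per month

From N(t) = N₀·e^(rt): e^(r·26.1) = 5520/85 = 64.941.
r·26.1 = ln(64.941) = 4.1735, so r = 4.1735/26.1 = 0.1599.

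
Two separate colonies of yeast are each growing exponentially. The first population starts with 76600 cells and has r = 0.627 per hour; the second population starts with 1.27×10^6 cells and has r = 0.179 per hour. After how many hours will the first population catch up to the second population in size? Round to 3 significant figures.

Set 76600·e^(0.627t) = 1.27×10^6·e^(0.179t).
e^((0.627 − 0.179)t) = 1.27×10^6/76600 → e^(0.448·t) = 16.58.
0.448·t = ln(16.58) = 2.8082, so t = 2.8082/0.448 = 6.2682.

6.27 hours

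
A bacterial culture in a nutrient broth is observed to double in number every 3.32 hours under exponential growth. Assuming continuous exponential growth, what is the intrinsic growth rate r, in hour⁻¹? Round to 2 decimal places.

r = ln(2)/t_d = 0.6931/3.32 = 0.20878.

0.21 per hour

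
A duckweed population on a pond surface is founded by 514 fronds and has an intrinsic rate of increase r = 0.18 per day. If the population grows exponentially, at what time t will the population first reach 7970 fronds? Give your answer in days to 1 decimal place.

15.2 days

Set N₀·e^(rt) = 7970: e^(0.18·t) = 7970/514 = 15.506.
0.18·t = ln(15.506) = 2.7412, so t = 2.7412/0.18 = 15.229.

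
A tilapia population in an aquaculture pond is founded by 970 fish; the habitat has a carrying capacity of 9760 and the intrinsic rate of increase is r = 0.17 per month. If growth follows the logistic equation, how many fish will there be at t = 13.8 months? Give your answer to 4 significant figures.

5226 fish

A = (K − N₀)/N₀ = (9760 − 970)/970 = 9.0619.
N(t) = K/(1 + A·e^(−rt)) = 9760/(1 + 9.0619×e^(−0.17×13.8)).
e^(−2.346) = 0.095751; denominator = 1 + 9.0619×0.095751 = 1.8677.
N = 9760/1.8677 = 5225.72.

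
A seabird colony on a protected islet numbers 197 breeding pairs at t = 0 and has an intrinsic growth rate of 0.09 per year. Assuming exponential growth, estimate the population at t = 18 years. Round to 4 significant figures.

N(t) = N₀·e^(rt) = 197 × e^(0.09×18) = 197 × e^1.62.
e^1.62 ≈ 5.0531, so N ≈ 197 × 5.0531 = 995.459.

995.5 breeding pairs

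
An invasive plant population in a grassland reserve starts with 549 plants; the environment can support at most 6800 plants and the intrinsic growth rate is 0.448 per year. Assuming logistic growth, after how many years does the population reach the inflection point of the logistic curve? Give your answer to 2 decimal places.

Logistic growth is fastest at N = K/2 = 3400.
A = (K − N₀)/N₀ = 11.386. Set K/(1 + A·e^(−rt)) = K/2 → A·e^(−rt) = 1.
e^(−0.448t) = 1/11.386 = 0.0878259, so t = ln(11.386)/0.448 = 2.4324/0.448 = 5.4295.

5.43 years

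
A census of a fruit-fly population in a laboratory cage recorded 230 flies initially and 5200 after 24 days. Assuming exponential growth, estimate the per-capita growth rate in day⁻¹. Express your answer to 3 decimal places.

From N(t) = N₀·e^(rt): e^(r·24) = 5200/230 = 22.609.
r·24 = ln(22.609) = 3.1183, so r = 3.1183/24 = 0.12993.

0.130 per day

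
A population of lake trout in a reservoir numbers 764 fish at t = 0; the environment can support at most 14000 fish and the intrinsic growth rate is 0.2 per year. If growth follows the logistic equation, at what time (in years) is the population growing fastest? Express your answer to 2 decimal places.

14.26 years

Logistic growth is fastest at N = K/2 = 7000.
A = (K − N₀)/N₀ = 17.325. Set K/(1 + A·e^(−rt)) = K/2 → A·e^(−rt) = 1.
e^(−0.2t) = 1/17.325 = 0.0577214, so t = ln(17.325)/0.2 = 2.8521/0.2 = 14.261.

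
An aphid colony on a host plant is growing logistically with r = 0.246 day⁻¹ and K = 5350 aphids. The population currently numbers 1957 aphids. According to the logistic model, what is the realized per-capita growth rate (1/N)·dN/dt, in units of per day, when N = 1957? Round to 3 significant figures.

0.156 per day

(1/N)·dN/dt = r(1 − N/K) = 0.246 × (1 − 1957/5350).
= 0.246 × 0.63421 = 0.15601.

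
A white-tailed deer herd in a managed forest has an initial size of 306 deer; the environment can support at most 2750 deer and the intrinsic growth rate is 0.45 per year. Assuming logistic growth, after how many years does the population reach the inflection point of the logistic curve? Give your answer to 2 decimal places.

Logistic growth is fastest at N = K/2 = 1375.
A = (K − N₀)/N₀ = 7.9869. Set K/(1 + A·e^(−rt)) = K/2 → A·e^(−rt) = 1.
e^(−0.45t) = 1/7.9869 = 0.125205, so t = ln(7.9869)/0.45 = 2.0778/0.45 = 4.6173.

4.62 years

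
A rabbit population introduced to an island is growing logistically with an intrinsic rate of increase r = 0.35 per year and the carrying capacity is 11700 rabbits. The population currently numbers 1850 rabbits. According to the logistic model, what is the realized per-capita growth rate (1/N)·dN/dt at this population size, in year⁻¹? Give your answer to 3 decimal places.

(1/N)·dN/dt = r(1 − N/K) = 0.35 × (1 − 1850/11700).
= 0.35 × 0.84188 = 0.29466.

0.295 per year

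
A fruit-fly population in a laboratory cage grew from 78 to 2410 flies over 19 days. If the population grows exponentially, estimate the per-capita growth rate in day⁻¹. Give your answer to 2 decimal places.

0.18 per day

From N(t) = N₀·e^(rt): e^(r·19) = 2410/78 = 30.897.
r·19 = ln(30.897) = 3.4307, so r = 3.4307/19 = 0.18056.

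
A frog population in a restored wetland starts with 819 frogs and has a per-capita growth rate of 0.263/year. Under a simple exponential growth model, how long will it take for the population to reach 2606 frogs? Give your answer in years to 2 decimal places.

4.40 years

Set N₀·e^(rt) = 2606: e^(0.263·t) = 2606/819 = 3.1819.
0.263·t = ln(3.1819) = 1.1575, so t = 1.1575/0.263 = 4.4011.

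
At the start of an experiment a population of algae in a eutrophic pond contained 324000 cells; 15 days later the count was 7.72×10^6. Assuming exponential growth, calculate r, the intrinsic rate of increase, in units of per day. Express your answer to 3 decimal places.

0.211 per day

From N(t) = N₀·e^(rt): e^(r·15) = 7.72×10^6/324000 = 23.827.
r·15 = ln(23.827) = 3.1708, so r = 3.1708/15 = 0.21139.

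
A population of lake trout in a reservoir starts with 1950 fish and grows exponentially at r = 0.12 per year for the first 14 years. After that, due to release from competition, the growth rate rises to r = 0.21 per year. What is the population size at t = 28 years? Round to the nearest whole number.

Phase 1: N(14) = 1950·e^(0.12×14) = 1950·e^1.68 = 10462.8.
Phase 2 runs for 28 − 14 = 14 years at r = 0.21.
N(28) = 10462.8·e^(0.21×14) = 10462.8·e^2.94 = 197913.

197913 fish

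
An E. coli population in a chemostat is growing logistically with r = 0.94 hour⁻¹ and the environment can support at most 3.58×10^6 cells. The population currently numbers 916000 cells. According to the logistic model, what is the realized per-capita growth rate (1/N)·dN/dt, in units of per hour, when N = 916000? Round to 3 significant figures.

(1/N)·dN/dt = r(1 − N/K) = 0.94 × (1 − 916000/3.58×10^6).
= 0.94 × 0.74413 = 0.69949.

0.699 per hour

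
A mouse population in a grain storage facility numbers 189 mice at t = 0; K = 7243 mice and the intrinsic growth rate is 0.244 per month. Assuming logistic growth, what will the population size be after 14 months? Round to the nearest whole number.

A = (K − N₀)/N₀ = (7243 − 189)/189 = 37.323.
N(t) = K/(1 + A·e^(−rt)) = 7243/(1 + 37.323×e^(−0.244×14)).
e^(−3.416) = 0.032844; denominator = 1 + 37.323×0.032844 = 2.2258.
N = 7243/2.2258 = 3254.09.

3254 mice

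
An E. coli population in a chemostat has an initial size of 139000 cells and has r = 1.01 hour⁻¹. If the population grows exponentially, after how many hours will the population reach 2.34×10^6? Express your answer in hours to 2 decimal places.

2.80 hours

Set N₀·e^(rt) = 2.34×10^6: e^(1.01·t) = 2.34×10^6/139000 = 16.835.
1.01·t = ln(16.835) = 2.8234, so t = 2.8234/1.01 = 2.7955.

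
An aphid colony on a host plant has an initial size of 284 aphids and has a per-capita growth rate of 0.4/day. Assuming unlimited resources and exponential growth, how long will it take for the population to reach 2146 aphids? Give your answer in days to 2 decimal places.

Set N₀·e^(rt) = 2146: e^(0.4·t) = 2146/284 = 7.5563.
0.4·t = ln(7.5563) = 2.0224, so t = 2.0224/0.4 = 5.056.

5.06 days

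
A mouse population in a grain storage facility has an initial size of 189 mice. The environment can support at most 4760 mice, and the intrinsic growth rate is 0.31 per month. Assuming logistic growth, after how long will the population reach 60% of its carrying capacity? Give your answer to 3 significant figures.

11.6 months

A = (K − N₀)/N₀ = (4760 − 189)/189 = 24.185.
Solve 4760/(1 + 24.185·e^(−0.31t)) = 2856: 1 + 24.185·e^(−0.31t) = 1.6667, so e^(−0.31t) = 0.0275651.
−0.31·t = ln(0.0275651) = -3.5912, so t = 3.5912/0.31 = 11.585.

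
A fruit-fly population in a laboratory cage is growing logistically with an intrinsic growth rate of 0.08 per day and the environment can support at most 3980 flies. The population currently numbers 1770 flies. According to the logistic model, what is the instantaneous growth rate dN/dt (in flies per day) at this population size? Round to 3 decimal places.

78.627 flies per day

dN/dt = rN(1 − N/K) = 0.08 × 1770 × (1 − 1770/3980).
1 − 1770/3980 = 0.55528; dN/dt = 0.08 × 1770 × 0.55528 = 78.627.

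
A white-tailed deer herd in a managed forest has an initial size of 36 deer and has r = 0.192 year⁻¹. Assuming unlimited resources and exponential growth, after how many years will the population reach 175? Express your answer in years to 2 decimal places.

Set N₀·e^(rt) = 175: e^(0.192·t) = 175/36 = 4.8611.
0.192·t = ln(4.8611) = 1.5813, so t = 1.5813/0.192 = 8.2358.

8.24 years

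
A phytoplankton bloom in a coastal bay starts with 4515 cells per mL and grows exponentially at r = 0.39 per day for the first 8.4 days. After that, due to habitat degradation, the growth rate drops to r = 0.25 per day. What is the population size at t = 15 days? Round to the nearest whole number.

622289 cells per mL

Phase 1: N(8.4) = 4515·e^(0.39×8.4) = 4515·e^3.276 = 119511.
Phase 2 runs for 15 − 8.4 = 6.6 days at r = 0.25.
N(15) = 119511·e^(0.25×6.6) = 119511·e^1.65 = 622289.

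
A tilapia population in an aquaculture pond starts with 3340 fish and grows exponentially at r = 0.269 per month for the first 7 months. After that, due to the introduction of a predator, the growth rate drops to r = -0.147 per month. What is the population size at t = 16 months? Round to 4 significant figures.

Phase 1: N(7) = 3340·e^(0.269×7) = 3340·e^1.883 = 21954.5.
Phase 2 runs for 16 − 7 = 9 months at r = -0.147.
N(16) = 21954.5·e^(-0.147×9) = 21954.5·e^-1.323 = 5847.25.

5847 fish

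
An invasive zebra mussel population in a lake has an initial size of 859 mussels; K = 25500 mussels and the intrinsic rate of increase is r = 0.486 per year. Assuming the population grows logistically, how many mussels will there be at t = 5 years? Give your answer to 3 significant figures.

7230 mussels

A = (K − N₀)/N₀ = (25500 − 859)/859 = 28.686.
N(t) = K/(1 + A·e^(−rt)) = 25500/(1 + 28.686×e^(−0.486×5)).
e^(−2.43) = 0.088037; denominator = 1 + 28.686×0.088037 = 3.5254.
N = 25500/3.5254 = 7233.23.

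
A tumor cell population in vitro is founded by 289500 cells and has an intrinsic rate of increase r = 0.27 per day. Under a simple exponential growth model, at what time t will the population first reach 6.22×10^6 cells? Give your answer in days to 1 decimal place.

11.4 days

Set N₀·e^(rt) = 6.22×10^6: e^(0.27·t) = 6.22×10^6/289500 = 21.485.
0.27·t = ln(21.485) = 3.0674, so t = 3.0674/0.27 = 11.361.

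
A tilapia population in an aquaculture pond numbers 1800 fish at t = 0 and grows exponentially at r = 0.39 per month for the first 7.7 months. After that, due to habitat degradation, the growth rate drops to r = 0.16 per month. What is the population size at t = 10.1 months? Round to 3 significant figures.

53200 fish

Phase 1: N(7.7) = 1800·e^(0.39×7.7) = 1800·e^3.003 = 36262.6.
Phase 2 runs for 10.1 − 7.7 = 2.4 months at r = 0.16.
N(10.1) = 36262.6·e^(0.16×2.4) = 36262.6·e^0.384 = 53238.8.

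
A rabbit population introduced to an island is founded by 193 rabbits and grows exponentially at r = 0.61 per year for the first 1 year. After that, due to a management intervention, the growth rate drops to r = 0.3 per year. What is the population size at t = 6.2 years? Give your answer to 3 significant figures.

Phase 1: N(1) = 193·e^(0.61×1) = 193·e^0.61 = 355.203.
Phase 2 runs for 6.2 − 1 = 5.2 years at r = 0.3.
N(6.2) = 355.203·e^(0.3×5.2) = 355.203·e^1.56 = 1690.35.

1690 rabbits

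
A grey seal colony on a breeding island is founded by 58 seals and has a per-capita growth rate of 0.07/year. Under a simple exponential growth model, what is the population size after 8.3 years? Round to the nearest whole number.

N(t) = N₀·e^(rt) = 58 × e^(0.07×8.3) = 58 × e^0.581.
e^0.581 ≈ 1.7878, so N ≈ 58 × 1.7878 = 103.694.

104 seals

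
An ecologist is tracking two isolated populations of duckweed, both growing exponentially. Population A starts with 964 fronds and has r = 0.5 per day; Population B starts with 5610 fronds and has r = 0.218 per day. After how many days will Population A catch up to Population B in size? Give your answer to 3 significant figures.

6.25 days

Set 964·e^(0.5t) = 5610·e^(0.218t).
e^((0.5 − 0.218)t) = 5610/964 → e^(0.282·t) = 5.8195.
0.282·t = ln(5.8195) = 1.7612, so t = 1.7612/0.282 = 6.2454.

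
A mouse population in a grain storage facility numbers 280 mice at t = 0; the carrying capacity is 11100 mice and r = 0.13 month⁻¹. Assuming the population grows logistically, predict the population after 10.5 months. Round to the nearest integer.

A = (K − N₀)/N₀ = (11100 − 280)/280 = 38.643.
N(t) = K/(1 + A·e^(−rt)) = 11100/(1 + 38.643×e^(−0.13×10.5)).
e^(−1.365) = 0.25538; denominator = 1 + 38.643×0.25538 = 10.869.
N = 11100/10.869 = 1021.29.

1021 mice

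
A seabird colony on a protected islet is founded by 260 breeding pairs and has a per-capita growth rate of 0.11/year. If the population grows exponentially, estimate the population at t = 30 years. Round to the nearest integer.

N(t) = N₀·e^(rt) = 260 × e^(0.11×30) = 260 × e^3.3.
e^3.3 ≈ 27.113, so N ≈ 260 × 27.113 = 7049.29.

7049 breeding pairs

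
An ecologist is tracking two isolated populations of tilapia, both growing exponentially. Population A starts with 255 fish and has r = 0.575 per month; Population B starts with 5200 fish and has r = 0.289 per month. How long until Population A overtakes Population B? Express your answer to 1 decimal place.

10.5 months

Set 255·e^(0.575t) = 5200·e^(0.289t).
e^((0.575 − 0.289)t) = 5200/255 → e^(0.286·t) = 20.392.
0.286·t = ln(20.392) = 3.0152, so t = 3.0152/0.286 = 10.542.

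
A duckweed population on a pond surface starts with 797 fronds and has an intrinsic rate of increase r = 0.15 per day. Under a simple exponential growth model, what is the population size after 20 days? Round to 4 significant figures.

N(t) = N₀·e^(rt) = 797 × e^(0.15×20) = 797 × e^3.
e^3 ≈ 20.086, so N ≈ 797 × 20.086 = 16008.2.

16010 fronds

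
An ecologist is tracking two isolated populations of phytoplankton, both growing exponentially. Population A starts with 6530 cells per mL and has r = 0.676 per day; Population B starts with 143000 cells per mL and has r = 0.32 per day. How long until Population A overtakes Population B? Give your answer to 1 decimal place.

Set 6530·e^(0.676t) = 143000·e^(0.32t).
e^((0.676 − 0.32)t) = 143000/6530 → e^(0.356·t) = 21.899.
0.356·t = ln(21.899) = 3.0864, so t = 3.0864/0.356 = 8.6698.

8.7 days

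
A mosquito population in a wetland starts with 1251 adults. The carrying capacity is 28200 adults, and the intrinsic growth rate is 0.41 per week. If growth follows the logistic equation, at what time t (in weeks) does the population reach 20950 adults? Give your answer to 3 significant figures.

10.1 weeks

A = (K − N₀)/N₀ = (28200 − 1251)/1251 = 21.542.
Solve 28200/(1 + 21.542·e^(−0.41t)) = 20950: 1 + 21.542·e^(−0.41t) = 1.3461, so e^(−0.41t) = 0.0160646.
−0.41·t = ln(0.0160646) = -4.1311, so t = 4.1311/0.41 = 10.076.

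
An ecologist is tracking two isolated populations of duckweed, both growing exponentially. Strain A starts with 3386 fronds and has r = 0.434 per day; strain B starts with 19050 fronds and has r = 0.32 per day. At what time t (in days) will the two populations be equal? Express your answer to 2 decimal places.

15.15 days

Set 3386·e^(0.434t) = 19050·e^(0.32t).
e^((0.434 − 0.32)t) = 19050/3386 → e^(0.114·t) = 5.6261.
0.114·t = ln(5.6261) = 1.7274, so t = 1.7274/0.114 = 15.153.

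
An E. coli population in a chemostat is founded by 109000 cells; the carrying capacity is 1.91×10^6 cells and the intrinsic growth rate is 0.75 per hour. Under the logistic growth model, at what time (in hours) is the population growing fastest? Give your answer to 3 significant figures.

Logistic growth is fastest at N = K/2 = 955000.
A = (K − N₀)/N₀ = 16.523. Set K/(1 + A·e^(−rt)) = K/2 → A·e^(−rt) = 1.
e^(−0.75t) = 1/16.523 = 0.0605219, so t = ln(16.523)/0.75 = 2.8047/0.75 = 3.7397.

3.74 hours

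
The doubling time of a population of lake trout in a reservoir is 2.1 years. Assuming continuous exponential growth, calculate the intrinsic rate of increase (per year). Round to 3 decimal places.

0.330 per year

r = ln(2)/t_d = 0.6931/2.1 = 0.33007.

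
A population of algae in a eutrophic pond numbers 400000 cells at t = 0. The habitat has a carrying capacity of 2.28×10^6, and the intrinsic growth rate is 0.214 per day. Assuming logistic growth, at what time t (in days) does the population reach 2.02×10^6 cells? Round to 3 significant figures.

16.8 days

A = (K − N₀)/N₀ = (2.28×10^6 − 400000)/400000 = 4.7.
Solve 2.28×10^6/(1 + 4.7·e^(−0.214t)) = 2.02×10^6: 1 + 4.7·e^(−0.214t) = 1.1287, so e^(−0.214t) = 0.0273857.
−0.214·t = ln(0.0273857) = -3.5977, so t = 3.5977/0.214 = 16.812.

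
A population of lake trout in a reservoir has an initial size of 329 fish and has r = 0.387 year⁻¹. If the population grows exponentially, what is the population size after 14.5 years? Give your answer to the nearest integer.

N(t) = N₀·e^(rt) = 329 × e^(0.387×14.5) = 329 × e^5.612.
e^5.612 ≈ 273.55, so N ≈ 329 × 273.55 = 89999.4.

89999 fish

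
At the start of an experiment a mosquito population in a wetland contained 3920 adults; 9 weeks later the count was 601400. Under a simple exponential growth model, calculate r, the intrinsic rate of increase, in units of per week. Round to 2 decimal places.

0.56 per week

From N(t) = N₀·e^(rt): e^(r·9) = 601400/3920 = 153.42.
r·9 = ln(153.42) = 5.0332, so r = 5.0332/9 = 0.55924.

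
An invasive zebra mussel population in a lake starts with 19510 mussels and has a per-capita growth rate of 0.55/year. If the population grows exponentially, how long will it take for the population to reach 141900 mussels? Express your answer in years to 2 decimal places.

Set N₀·e^(rt) = 141900: e^(0.55·t) = 141900/19510 = 7.2732.
0.55·t = ln(7.2732) = 1.9842, so t = 1.9842/0.55 = 3.6076.

3.61 years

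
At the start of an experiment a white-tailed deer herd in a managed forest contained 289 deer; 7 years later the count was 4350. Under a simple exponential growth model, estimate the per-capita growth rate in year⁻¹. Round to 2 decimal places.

From N(t) = N₀·e^(rt): e^(r·7) = 4350/289 = 15.052.
r·7 = ln(15.052) = 2.7115, so r = 2.7115/7 = 0.38736.

0.39 per year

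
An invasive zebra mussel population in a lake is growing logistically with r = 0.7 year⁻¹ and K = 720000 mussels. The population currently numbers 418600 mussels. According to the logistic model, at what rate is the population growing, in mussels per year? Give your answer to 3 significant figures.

dN/dt = rN(1 − N/K) = 0.7 × 418600 × (1 − 418600/720000).
1 − 418600/720000 = 0.41861; dN/dt = 0.7 × 418600 × 0.41861 = 1.22661×10^5.

123000 mussels per year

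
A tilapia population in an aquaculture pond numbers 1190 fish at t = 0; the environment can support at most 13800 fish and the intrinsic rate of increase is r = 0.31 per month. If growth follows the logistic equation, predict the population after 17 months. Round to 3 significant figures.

13100 fish

A = (K − N₀)/N₀ = (13800 − 1190)/1190 = 10.597.
N(t) = K/(1 + A·e^(−rt)) = 13800/(1 + 10.597×e^(−0.31×17)).
e^(−5.27) = 0.0051436; denominator = 1 + 10.597×0.0051436 = 1.0545.
N = 13800/1.0545 = 13086.7.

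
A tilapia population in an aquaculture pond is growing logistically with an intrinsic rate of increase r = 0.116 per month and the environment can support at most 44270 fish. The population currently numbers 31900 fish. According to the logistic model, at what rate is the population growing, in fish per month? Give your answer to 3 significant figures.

1030 fish per month

dN/dt = rN(1 − N/K) = 0.116 × 31900 × (1 − 31900/44270).
1 − 31900/44270 = 0.27942; dN/dt = 0.116 × 31900 × 0.27942 = 1034.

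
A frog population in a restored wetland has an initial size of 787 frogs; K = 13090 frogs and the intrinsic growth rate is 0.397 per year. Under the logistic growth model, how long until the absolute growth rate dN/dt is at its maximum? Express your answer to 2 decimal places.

6.93 years

Logistic growth is fastest at N = K/2 = 6545.
A = (K − N₀)/N₀ = 15.633. Set K/(1 + A·e^(−rt)) = K/2 → A·e^(−rt) = 1.
e^(−0.397t) = 1/15.633 = 0.0639681, so t = ln(15.633)/0.397 = 2.7494/0.397 = 6.9254.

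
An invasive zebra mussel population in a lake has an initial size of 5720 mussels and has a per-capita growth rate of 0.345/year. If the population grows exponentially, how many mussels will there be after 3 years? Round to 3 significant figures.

N(t) = N₀·e^(rt) = 5720 × e^(0.345×3) = 5720 × e^1.035.
e^1.035 ≈ 2.8151, so N ≈ 5720 × 2.8151 = 16102.4.

16100 mussels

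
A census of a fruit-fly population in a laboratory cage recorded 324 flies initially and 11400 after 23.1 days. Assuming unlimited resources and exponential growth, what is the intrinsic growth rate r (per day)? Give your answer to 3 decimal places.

0.154 per day

From N(t) = N₀·e^(rt): e^(r·23.1) = 11400/324 = 35.185.
r·23.1 = ln(35.185) = 3.5606, so r = 3.5606/23.1 = 0.15414.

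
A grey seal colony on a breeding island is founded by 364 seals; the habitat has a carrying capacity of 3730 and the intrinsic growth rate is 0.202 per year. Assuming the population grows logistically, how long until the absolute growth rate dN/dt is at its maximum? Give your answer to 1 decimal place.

11.0 years

Logistic growth is fastest at N = K/2 = 1865.
A = (K − N₀)/N₀ = 9.2473. Set K/(1 + A·e^(−rt)) = K/2 → A·e^(−rt) = 1.
e^(−0.202t) = 1/9.2473 = 0.10814, so t = ln(9.2473)/0.202 = 2.2243/0.202 = 11.012.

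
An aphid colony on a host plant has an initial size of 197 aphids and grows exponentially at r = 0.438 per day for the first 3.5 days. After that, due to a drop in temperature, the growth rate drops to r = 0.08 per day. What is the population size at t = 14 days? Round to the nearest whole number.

2114 aphids

Phase 1: N(3.5) = 197·e^(0.438×3.5) = 197·e^1.533 = 912.514.
Phase 2 runs for 14 − 3.5 = 10.5 days at r = 0.08.
N(14) = 912.514·e^(0.08×10.5) = 912.514·e^0.84 = 2113.72.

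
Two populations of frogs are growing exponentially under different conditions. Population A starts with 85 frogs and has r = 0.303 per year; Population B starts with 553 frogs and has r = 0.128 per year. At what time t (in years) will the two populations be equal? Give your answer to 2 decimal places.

10.70 years

Set 85·e^(0.303t) = 553·e^(0.128t).
e^((0.303 − 0.128)t) = 553/85 → e^(0.175·t) = 6.5059.
0.175·t = ln(6.5059) = 1.8727, so t = 1.8727/0.175 = 10.701.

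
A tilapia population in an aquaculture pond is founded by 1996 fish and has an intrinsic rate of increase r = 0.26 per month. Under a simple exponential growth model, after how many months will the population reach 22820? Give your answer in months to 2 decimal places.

9.37 months

Set N₀·e^(rt) = 22820: e^(0.26·t) = 22820/1996 = 11.433.
0.26·t = ln(11.433) = 2.4365, so t = 2.4365/0.26 = 9.3711.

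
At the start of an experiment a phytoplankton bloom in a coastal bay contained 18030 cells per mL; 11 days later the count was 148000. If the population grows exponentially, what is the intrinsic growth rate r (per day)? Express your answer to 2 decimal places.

0.19 per day

From N(t) = N₀·e^(rt): e^(r·11) = 148000/18030 = 8.2085.
r·11 = ln(8.2085) = 2.1052, so r = 2.1052/11 = 0.19138.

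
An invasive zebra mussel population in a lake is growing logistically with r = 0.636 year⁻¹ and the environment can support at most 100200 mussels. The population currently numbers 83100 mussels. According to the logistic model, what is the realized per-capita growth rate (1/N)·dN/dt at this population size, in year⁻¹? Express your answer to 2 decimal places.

(1/N)·dN/dt = r(1 − N/K) = 0.636 × (1 − 83100/100200).
= 0.636 × 0.17066 = 0.10854.

0.11 per year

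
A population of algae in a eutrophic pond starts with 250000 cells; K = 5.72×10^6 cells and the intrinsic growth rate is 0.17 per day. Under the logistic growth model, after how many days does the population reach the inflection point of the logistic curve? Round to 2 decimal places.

Logistic growth is fastest at N = K/2 = 2.86×10^6.
A = (K − N₀)/N₀ = 21.88. Set K/(1 + A·e^(−rt)) = K/2 → A·e^(−rt) = 1.
e^(−0.17t) = 1/21.88 = 0.0457038, so t = ln(21.88)/0.17 = 3.0856/0.17 = 18.15.

18.15 days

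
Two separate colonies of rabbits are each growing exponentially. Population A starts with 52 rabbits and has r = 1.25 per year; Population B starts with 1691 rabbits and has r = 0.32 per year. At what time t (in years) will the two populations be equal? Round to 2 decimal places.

Set 52·e^(1.25t) = 1691·e^(0.32t).
e^((1.25 − 0.32)t) = 1691/52 → e^(0.93·t) = 32.519.
0.93·t = ln(32.519) = 3.4818, so t = 3.4818/0.93 = 3.7439.

3.74 years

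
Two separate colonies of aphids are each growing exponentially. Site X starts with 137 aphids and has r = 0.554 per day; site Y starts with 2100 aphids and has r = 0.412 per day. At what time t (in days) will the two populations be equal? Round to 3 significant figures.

19.2 days

Set 137·e^(0.554t) = 2100·e^(0.412t).
e^((0.554 − 0.412)t) = 2100/137 → e^(0.142·t) = 15.328.
0.142·t = ln(15.328) = 2.7297, so t = 2.7297/0.142 = 19.223.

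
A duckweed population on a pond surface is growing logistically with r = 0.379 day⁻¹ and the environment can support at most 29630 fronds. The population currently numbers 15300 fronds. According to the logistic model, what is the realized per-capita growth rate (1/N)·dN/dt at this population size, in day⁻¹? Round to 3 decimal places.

(1/N)·dN/dt = r(1 − N/K) = 0.379 × (1 − 15300/29630).
= 0.379 × 0.48363 = 0.1833.

0.183 per day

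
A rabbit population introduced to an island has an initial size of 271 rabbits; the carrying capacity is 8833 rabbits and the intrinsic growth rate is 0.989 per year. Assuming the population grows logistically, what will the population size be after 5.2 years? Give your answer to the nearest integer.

7457 rabbits

A = (K − N₀)/N₀ = (8833 − 271)/271 = 31.594.
N(t) = K/(1 + A·e^(−rt)) = 8833/(1 + 31.594×e^(−0.989×5.2)).
e^(−5.143) = 0.0058413; denominator = 1 + 31.594×0.0058413 = 1.1846.
N = 8833/1.1846 = 7456.83.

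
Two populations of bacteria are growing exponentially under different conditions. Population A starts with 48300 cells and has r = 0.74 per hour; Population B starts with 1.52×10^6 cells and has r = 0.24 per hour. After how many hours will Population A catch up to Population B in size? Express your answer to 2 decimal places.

Set 48300·e^(0.74t) = 1.52×10^6·e^(0.24t).
e^((0.74 − 0.24)t) = 1.52×10^6/48300 → e^(0.5·t) = 31.47.
0.5·t = ln(31.47) = 3.449, so t = 3.449/0.5 = 6.8981.

6.90 hours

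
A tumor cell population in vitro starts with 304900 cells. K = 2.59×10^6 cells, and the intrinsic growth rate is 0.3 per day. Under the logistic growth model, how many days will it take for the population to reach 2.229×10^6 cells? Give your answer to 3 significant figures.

12.8 days

A = (K − N₀)/N₀ = (2.59×10^6 − 304900)/304900 = 7.4946.
Solve 2.59×10^6/(1 + 7.4946·e^(−0.3t)) = 2.229×10^6: 1 + 7.4946·e^(−0.3t) = 1.162, so e^(−0.3t) = 0.0216097.
−0.3·t = ln(0.0216097) = -3.8346, so t = 3.8346/0.3 = 12.782.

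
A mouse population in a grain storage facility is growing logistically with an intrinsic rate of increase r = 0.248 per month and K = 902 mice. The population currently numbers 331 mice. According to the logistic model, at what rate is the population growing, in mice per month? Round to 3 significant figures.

52.0 mice per month

dN/dt = rN(1 − N/K) = 0.248 × 331 × (1 − 331/902).
1 − 331/902 = 0.63304; dN/dt = 0.248 × 331 × 0.63304 = 51.965.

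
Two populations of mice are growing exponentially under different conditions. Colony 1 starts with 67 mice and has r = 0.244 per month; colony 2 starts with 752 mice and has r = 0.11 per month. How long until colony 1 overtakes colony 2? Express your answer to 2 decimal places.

18.05 months

Set 67·e^(0.244t) = 752·e^(0.11t).
e^((0.244 − 0.11)t) = 752/67 → e^(0.134·t) = 11.224.
0.134·t = ln(11.224) = 2.418, so t = 2.418/0.134 = 18.045.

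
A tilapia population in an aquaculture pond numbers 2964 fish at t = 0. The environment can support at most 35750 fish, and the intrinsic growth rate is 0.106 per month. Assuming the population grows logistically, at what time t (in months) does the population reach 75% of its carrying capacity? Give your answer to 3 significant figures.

33.0 months

A = (K − N₀)/N₀ = (35750 − 2964)/2964 = 11.061.
Solve 35750/(1 + 11.061·e^(−0.106t)) = 26812.5: 1 + 11.061·e^(−0.106t) = 1.3333, so e^(−0.106t) = 0.0301348.
−0.106·t = ln(0.0301348) = -3.5021, so t = 3.5021/0.106 = 33.038.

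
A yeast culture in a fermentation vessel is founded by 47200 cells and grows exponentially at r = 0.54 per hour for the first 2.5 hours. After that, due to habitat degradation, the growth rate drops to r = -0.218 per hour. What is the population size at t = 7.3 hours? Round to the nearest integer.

63943 cells

Phase 1: N(2.5) = 47200·e^(0.54×2.5) = 47200·e^1.35 = 182070.
Phase 2 runs for 7.3 − 2.5 = 4.8 hours at r = -0.218.
N(7.3) = 182070·e^(-0.218×4.8) = 182070·e^-1.046 = 63943.1.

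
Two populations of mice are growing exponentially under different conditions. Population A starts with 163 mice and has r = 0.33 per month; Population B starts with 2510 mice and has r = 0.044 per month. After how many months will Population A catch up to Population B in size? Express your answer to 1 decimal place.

9.6 months

Set 163·e^(0.33t) = 2510·e^(0.044t).
e^((0.33 − 0.044)t) = 2510/163 → e^(0.286·t) = 15.399.
0.286·t = ln(15.399) = 2.7343, so t = 2.7343/0.286 = 9.5604.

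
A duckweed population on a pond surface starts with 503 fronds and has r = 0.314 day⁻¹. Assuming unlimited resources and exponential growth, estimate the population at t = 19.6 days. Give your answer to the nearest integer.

236804 fronds

N(t) = N₀·e^(rt) = 503 × e^(0.314×19.6) = 503 × e^6.154.
e^6.154 ≈ 470.78, so N ≈ 503 × 470.78 = 236804.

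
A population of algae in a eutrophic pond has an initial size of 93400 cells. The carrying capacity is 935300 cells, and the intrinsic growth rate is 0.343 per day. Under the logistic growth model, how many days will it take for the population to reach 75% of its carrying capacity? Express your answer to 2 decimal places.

9.61 days

A = (K − N₀)/N₀ = (935300 − 93400)/93400 = 9.0139.
Solve 935300/(1 + 9.0139·e^(−0.343t)) = 701475: 1 + 9.0139·e^(−0.343t) = 1.3333, so e^(−0.343t) = 0.0369798.
−0.343·t = ln(0.0369798) = -3.2974, so t = 3.2974/0.343 = 9.6134.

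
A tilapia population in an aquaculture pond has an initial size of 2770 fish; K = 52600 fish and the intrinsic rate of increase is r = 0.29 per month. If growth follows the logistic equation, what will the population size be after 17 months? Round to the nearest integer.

46549 fish

A = (K − N₀)/N₀ = (52600 − 2770)/2770 = 17.989.
N(t) = K/(1 + A·e^(−rt)) = 52600/(1 + 17.989×e^(−0.29×17)).
e^(−4.93) = 0.0072265; denominator = 1 + 17.989×0.0072265 = 1.13.
N = 52600/1.13 = 46548.7.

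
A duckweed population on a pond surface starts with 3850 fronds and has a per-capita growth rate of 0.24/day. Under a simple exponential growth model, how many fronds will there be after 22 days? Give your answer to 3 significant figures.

756000 fronds

N(t) = N₀·e^(rt) = 3850 × e^(0.24×22) = 3850 × e^5.28.
e^5.28 ≈ 196.37, so N ≈ 3850 × 196.37 = 756024.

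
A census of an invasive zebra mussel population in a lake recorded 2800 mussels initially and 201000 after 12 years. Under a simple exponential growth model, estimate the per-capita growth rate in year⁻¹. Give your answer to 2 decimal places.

From N(t) = N₀·e^(rt): e^(r·12) = 201000/2800 = 71.786.
r·12 = ln(71.786) = 4.2737, so r = 4.2737/12 = 0.35614.

0.36 per year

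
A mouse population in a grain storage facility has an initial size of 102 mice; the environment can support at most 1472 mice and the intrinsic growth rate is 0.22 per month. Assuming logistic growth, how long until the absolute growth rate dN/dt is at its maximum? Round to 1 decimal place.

11.8 months

Logistic growth is fastest at N = K/2 = 736.
A = (K − N₀)/N₀ = 13.431. Set K/(1 + A·e^(−rt)) = K/2 → A·e^(−rt) = 1.
e^(−0.22t) = 1/13.431 = 0.0744526, so t = ln(13.431)/0.22 = 2.5976/0.22 = 11.807.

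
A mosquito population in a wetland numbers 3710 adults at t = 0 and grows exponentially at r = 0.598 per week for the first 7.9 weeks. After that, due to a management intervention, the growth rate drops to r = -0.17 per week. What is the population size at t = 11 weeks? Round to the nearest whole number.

Phase 1: N(7.9) = 3710·e^(0.598×7.9) = 3710·e^4.724 = 417896.
Phase 2 runs for 11 − 7.9 = 3.1 weeks at r = -0.17.
N(11) = 417896·e^(-0.17×3.1) = 417896·e^-0.527 = 246715.

246715 adults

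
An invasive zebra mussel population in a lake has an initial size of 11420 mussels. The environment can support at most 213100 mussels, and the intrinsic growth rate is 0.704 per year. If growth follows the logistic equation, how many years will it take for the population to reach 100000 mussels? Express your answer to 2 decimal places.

A = (K − N₀)/N₀ = (213100 − 11420)/11420 = 17.66.
Solve 213100/(1 + 17.66·e^(−0.704t)) = 100000: 1 + 17.66·e^(−0.704t) = 2.131, so e^(−0.704t) = 0.0640421.
−0.704·t = ln(0.0640421) = -2.7482, so t = 2.7482/0.704 = 3.9037.

3.90 years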